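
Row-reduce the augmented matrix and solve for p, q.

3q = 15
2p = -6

(-3, 5)

Forward elimination on [A|b]:
R1 <-> R2   (pivot in column 1 was zero)
[ 2  0  -6 ]
[ 0  3  15 ]
Row echelon form:
[ 2  0  |  -6 ]
[ 0  3  |  15 ]
Back-substitution:
q = (15) / 3 = 5
p = (-6) / 2 = -3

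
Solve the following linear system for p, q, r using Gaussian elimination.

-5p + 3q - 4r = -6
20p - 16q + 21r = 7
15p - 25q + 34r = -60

(4, -2, -5)

Forward elimination on [A|b]:
R2 <- R2 - (-4)*R1:  [   0   -4    5  -17 ]
R3 <- R3 - (-3)*R1:  [   0  -16   22  -78 ]
R3 <- R3 - (4)*R2:  [   0    0    2  -10 ]
Row echelon form:
[ -5   3  -4  |   -6 ]
[  0  -4   5  |  -17 ]
[  0   0   2  |  -10 ]
Back-substitution:
r = (-10) / 2 = -5
q = (-17 - (5)*(-5)) / -4 = -2
p = (-6 - (3)*(-2) - (-4)*(-5)) / -5 = 4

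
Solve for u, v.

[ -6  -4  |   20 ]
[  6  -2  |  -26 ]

(-4, 1)

Forward elimination on [A|b]:
R2 <- R2 - (-1)*R1:  [  0  -6  -6 ]
Row echelon form:
[ -6  -4  |  20 ]
[  0  -6  |  -6 ]
Back-substitution:
v = (-6) / -6 = 1
u = (20 - (-4)*(1)) / -6 = -4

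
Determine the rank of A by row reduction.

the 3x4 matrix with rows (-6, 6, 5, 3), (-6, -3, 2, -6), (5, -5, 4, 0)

Row reduction:
R2 <- R2 - (1)*R1:  [  0  -9  -3  -9 ]
R3 <- R3 - (-5/6)*R1:  [    0     0  49/6   5/2 ]
Row echelon form:
[ -6   6     5    3 ]
[  0  -9    -3   -9 ]
[  0   0  49/6  5/2 ]
Nonzero rows / pivot columns: 3

rank(A) = 3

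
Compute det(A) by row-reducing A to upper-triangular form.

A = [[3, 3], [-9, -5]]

det(A) = 12

Forward elimination:
R2 <- R2 - (-3)*R1:  [ 0  4 ]
Upper-triangular form:
[ 3  3 ]
[ 0  4 ]
det(A) = (-1)^0 * (3) * (4) = 12  (0 row swaps -> sign +1)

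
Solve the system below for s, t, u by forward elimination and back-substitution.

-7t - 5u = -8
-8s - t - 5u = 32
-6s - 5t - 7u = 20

Forward elimination on [A|b]:
R1 <-> R2   (pivot in column 1 was zero)
[ -8  -1  -5  32 ]
[  0  -7  -5  -8 ]
[ -6  -5  -7  20 ]
R3 <- R3 - (3/4)*R1:  [     0  -17/4  -13/4     -4 ]
R3 <- R3 - (17/28)*R2:  [     0      0  -3/14    6/7 ]
Row echelon form:
[ -8  -1     -5  |   32 ]
[  0  -7     -5  |   -8 ]
[  0   0  -3/14  |  6/7 ]
Back-substitution:
u = (6/7) / (-3/14) = -4
t = (-8 - (-5)*(-4)) / -7 = 4
s = (32 - (-1)*(4) - (-5)*(-4)) / -8 = -2

(-2, 4, -4)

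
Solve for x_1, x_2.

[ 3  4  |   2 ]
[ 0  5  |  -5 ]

Forward elimination on [A|b]:
Row echelon form:
[ 3  4  |   2 ]
[ 0  5  |  -5 ]
Back-substitution:
x_2 = (-5) / 5 = -1
x_1 = (2 - (4)*(-1)) / 3 = 2

(2, -1)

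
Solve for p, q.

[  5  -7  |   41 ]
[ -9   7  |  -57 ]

(4, -3)

Forward elimination on [A|b]:
R2 <- R2 - (-9/5)*R1:  [     0  -28/5   84/5 ]
Row echelon form:
[ 5     -7  |    41 ]
[ 0  -28/5  |  84/5 ]
Back-substitution:
q = (84/5) / (-28/5) = -3
p = (41 - (-7)*(-3)) / 5 = 4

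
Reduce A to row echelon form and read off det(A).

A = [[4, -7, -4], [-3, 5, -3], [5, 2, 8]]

Forward elimination:
R2 <- R2 - (-3/4)*R1:  [    0  -1/4    -6 ]
R3 <- R3 - (5/4)*R1:  [    0  43/4    13 ]
R3 <- R3 - (-43)*R2:  [    0     0  -245 ]
Upper-triangular form:
[ 4    -7    -4 ]
[ 0  -1/4    -6 ]
[ 0     0  -245 ]
det(A) = (-1)^0 * (4) * (-1/4) * (-245) = 245  (0 row swaps -> sign +1)

det(A) = 245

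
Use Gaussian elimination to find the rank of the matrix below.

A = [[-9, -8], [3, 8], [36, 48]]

Row reduction:
R2 <- R2 - (-1/3)*R1:  [    0  16/3 ]
R3 <- R3 - (-4)*R1:  [  0  16 ]
R3 <- R3 - (3)*R2:  [ 0  0 ]
Row echelon form:
[ -9    -8 ]
[  0  16/3 ]
[  0     0 ]
Nonzero rows / pivot columns: 2

rank(A) = 2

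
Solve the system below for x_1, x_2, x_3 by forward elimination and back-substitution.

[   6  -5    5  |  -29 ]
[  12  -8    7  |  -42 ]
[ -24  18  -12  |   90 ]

Forward elimination on [A|b]:
R2 <- R2 - (2)*R1:  [  0   2  -3  16 ]
R3 <- R3 - (-4)*R1:  [   0   -2    8  -26 ]
R3 <- R3 - (-1)*R2:  [   0    0    5  -10 ]
Row echelon form:
[ 6  -5   5  |  -29 ]
[ 0   2  -3  |   16 ]
[ 0   0   5  |  -10 ]
Back-substitution:
x_3 = (-10) / 5 = -2
x_2 = (16 - (-3)*(-2)) / 2 = 5
x_1 = (-29 - (-5)*(5) - (5)*(-2)) / 6 = 1

(1, 5, -2)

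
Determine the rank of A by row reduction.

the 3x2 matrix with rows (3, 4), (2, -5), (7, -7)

rank(A) = 2

Row reduction:
R2 <- R2 - (2/3)*R1:  [     0  -23/3 ]
R3 <- R3 - (7/3)*R1:  [     0  -49/3 ]
R3 <- R3 - (49/23)*R2:  [ 0  0 ]
Row echelon form:
[ 3      4 ]
[ 0  -23/3 ]
[ 0      0 ]
Nonzero rows / pivot columns: 2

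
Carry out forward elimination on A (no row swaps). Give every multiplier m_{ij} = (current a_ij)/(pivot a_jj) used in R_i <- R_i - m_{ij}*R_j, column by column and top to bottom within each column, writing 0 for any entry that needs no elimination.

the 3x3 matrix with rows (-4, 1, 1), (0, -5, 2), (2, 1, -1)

multipliers: 0, -1/2, -3/10

Forward elimination:
R2: entry in column 1 is already 0 -> m_{21} = 0 (no row operation needed)
R3 <- R3 - (-1/2)*R1:  [    0   3/2  -1/2 ]
R3 <- R3 - (-3/10)*R2:  [    0     0  1/10 ]
Multipliers (in order of application): m_{21} = 0, m_{31} = -1/2, m_{32} = -3/10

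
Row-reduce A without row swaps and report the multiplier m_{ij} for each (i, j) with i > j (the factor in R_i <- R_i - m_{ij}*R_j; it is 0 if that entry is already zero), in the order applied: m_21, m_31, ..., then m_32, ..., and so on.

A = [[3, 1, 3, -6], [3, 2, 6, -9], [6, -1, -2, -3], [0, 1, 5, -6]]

Forward elimination:
R2 <- R2 - (1)*R1:  [  0   1   3  -3 ]
R3 <- R3 - (2)*R1:  [  0  -3  -8   9 ]
R4: entry in column 1 is already 0 -> m_{41} = 0 (no row operation needed)
R3 <- R3 - (-3)*R2:  [ 0  0  1  0 ]
R4 <- R4 - (1)*R2:  [  0   0   2  -3 ]
R4 <- R4 - (2)*R3:  [  0   0   0  -3 ]
Multipliers (in order of application): m_{21} = 1, m_{31} = 2, m_{41} = 0, m_{32} = -3, m_{42} = 1, m_{43} = 2

multipliers: 1, 2, 0, -3, 1, 2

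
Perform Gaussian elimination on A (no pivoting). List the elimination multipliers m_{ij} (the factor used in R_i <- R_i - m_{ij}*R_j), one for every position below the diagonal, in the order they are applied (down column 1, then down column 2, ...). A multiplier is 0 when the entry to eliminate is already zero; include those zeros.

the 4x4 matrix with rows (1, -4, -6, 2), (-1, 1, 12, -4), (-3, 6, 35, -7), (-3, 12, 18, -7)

multipliers: -1, -3, -3, 2, 0, 0

Forward elimination:
R2 <- R2 - (-1)*R1:  [  0  -3   6  -2 ]
R3 <- R3 - (-3)*R1:  [  0  -6  17  -1 ]
R4 <- R4 - (-3)*R1:  [  0   0   0  -1 ]
R3 <- R3 - (2)*R2:  [ 0  0  5  3 ]
R4: entry in column 2 is already 0 -> m_{42} = 0 (no row operation needed)
R4: entry in column 3 is already 0 -> m_{43} = 0 (no row operation needed)
Multipliers (in order of application): m_{21} = -1, m_{31} = -3, m_{41} = -3, m_{32} = 2, m_{42} = 0, m_{43} = 0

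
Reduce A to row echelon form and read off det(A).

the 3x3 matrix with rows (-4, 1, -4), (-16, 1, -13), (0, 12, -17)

det(A) = -60

Forward elimination:
R2 <- R2 - (4)*R1:  [  0  -3   3 ]
R3 <- R3 - (-4)*R2:  [  0   0  -5 ]
Upper-triangular form:
[ -4   1  -4 ]
[  0  -3   3 ]
[  0   0  -5 ]
det(A) = (-1)^0 * (-4) * (-3) * (-5) = -60  (0 row swaps -> sign +1)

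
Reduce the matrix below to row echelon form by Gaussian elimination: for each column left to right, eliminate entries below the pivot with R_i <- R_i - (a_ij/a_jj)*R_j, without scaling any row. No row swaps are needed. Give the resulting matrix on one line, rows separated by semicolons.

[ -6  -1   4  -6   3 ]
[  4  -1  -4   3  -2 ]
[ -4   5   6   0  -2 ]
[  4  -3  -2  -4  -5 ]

REF = [-6 -1 4 -6 3; 0 -5/3 -4/3 -1 0; 0 0 -6/5 3/5 -4; 0 0 0 -4 -15]

Forward elimination:
R2 <- R2 - (-2/3)*R1:  [    0  -5/3  -4/3    -1     0 ]
R3 <- R3 - (2/3)*R1:  [    0  17/3  10/3     4    -4 ]
R4 <- R4 - (-2/3)*R1:  [     0  -11/3    2/3     -8     -3 ]
R3 <- R3 - (-17/5)*R2:  [    0     0  -6/5   3/5    -4 ]
R4 <- R4 - (11/5)*R2:  [     0      0   18/5  -29/5     -3 ]
R4 <- R4 - (-3)*R3:  [   0    0    0   -4  -15 ]
Row echelon form:
[ -6    -1     4   -6    3 ]
[  0  -5/3  -4/3   -1    0 ]
[  0     0  -6/5  3/5   -4 ]
[  0     0     0   -4  -15 ]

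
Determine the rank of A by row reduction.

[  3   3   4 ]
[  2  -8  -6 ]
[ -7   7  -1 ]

rank(A) = 3

Row reduction:
R2 <- R2 - (2/3)*R1:  [     0    -10  -26/3 ]
R3 <- R3 - (-7/3)*R1:  [    0    14  25/3 ]
R3 <- R3 - (-7/5)*R2:  [     0      0  -19/5 ]
Row echelon form:
[ 3    3      4 ]
[ 0  -10  -26/3 ]
[ 0    0  -19/5 ]
Nonzero rows / pivot columns: 3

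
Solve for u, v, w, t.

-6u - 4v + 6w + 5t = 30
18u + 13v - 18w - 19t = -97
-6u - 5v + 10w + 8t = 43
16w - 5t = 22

Forward elimination on [A|b]:
R2 <- R2 - (-3)*R1:  [  0   1   0  -4  -7 ]
R3 <- R3 - (1)*R1:  [  0  -1   4   3  13 ]
R3 <- R3 - (-1)*R2:  [  0   0   4  -1   6 ]
R4 <- R4 - (4)*R3:  [  0   0   0  -1  -2 ]
Row echelon form:
[ -6  -4  6   5  |  30 ]
[  0   1  0  -4  |  -7 ]
[  0   0  4  -1  |   6 ]
[  0   0  0  -1  |  -2 ]
Back-substitution:
t = (-2) / -1 = 2
w = (6 - (-1)*(2)) / 4 = 2
v = (-7 - (-4)*(2)) / 1 = 1
u = (30 - (-4)*(1) - (6)*(2) - (5)*(2)) / -6 = -2

(-2, 1, 2, 2)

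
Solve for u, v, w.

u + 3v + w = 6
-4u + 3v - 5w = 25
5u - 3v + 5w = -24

Forward elimination on [A|b]:
R2 <- R2 - (-4)*R1:  [  0  15  -1  49 ]
R3 <- R3 - (5)*R1:  [   0  -18    0  -54 ]
R3 <- R3 - (-6/5)*R2:  [    0     0  -6/5  24/5 ]
Row echelon form:
[ 1   3     1  |     6 ]
[ 0  15    -1  |    49 ]
[ 0   0  -6/5  |  24/5 ]
Back-substitution:
w = (24/5) / (-6/5) = -4
v = (49 - (-1)*(-4)) / 15 = 3
u = (6 - (3)*(3) - (1)*(-4)) / 1 = 1

(1, 3, -4)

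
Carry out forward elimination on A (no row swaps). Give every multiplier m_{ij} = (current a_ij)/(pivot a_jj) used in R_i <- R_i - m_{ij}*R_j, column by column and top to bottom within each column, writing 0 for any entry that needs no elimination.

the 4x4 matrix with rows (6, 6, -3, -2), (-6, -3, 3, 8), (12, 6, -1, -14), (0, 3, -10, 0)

Forward elimination:
R2 <- R2 - (-1)*R1:  [ 0  3  0  6 ]
R3 <- R3 - (2)*R1:  [   0   -6    5  -10 ]
R4: entry in column 1 is already 0 -> m_{41} = 0 (no row operation needed)
R3 <- R3 - (-2)*R2:  [ 0  0  5  2 ]
R4 <- R4 - (1)*R2:  [   0    0  -10   -6 ]
R4 <- R4 - (-2)*R3:  [  0   0   0  -2 ]
Multipliers (in order of application): m_{21} = -1, m_{31} = 2, m_{41} = 0, m_{32} = -2, m_{42} = 1, m_{43} = -2

multipliers: -1, 2, 0, -2, 1, -2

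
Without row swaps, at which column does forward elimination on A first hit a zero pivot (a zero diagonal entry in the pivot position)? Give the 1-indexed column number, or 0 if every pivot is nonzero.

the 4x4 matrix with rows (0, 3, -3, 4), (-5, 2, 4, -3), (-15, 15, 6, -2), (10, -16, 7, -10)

Naive forward elimination:
Pivot entry (1,1) is zero but row 2 has -5 in column 1 -> naive elimination stops; a row interchange (e.g. R1 <-> R2) would be required here.

first zero-pivot column = 1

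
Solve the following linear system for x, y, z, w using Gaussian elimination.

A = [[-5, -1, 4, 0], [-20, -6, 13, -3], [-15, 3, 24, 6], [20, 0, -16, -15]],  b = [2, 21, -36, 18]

(-3, 1, -3, -2)

Forward elimination on [A|b]:
R2 <- R2 - (4)*R1:  [  0  -2  -3  -3  13 ]
R3 <- R3 - (3)*R1:  [   0    6   12    6  -42 ]
R4 <- R4 - (-4)*R1:  [   0   -4    0  -15   26 ]
R3 <- R3 - (-3)*R2:  [  0   0   3  -3  -3 ]
R4 <- R4 - (2)*R2:  [  0   0   6  -9   0 ]
R4 <- R4 - (2)*R3:  [  0   0   0  -3   6 ]
Row echelon form:
[ -5  -1   4   0  |   2 ]
[  0  -2  -3  -3  |  13 ]
[  0   0   3  -3  |  -3 ]
[  0   0   0  -3  |   6 ]
Back-substitution:
w = (6) / -3 = -2
z = (-3 - (-3)*(-2)) / 3 = -3
y = (13 - (-3)*(-3) - (-3)*(-2)) / -2 = 1
x = (2 - (-1)*(1) - (4)*(-3)) / -5 = -3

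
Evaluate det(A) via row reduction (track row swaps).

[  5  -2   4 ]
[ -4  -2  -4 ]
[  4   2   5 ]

det(A) = -18

Forward elimination:
R2 <- R2 - (-4/5)*R1:  [     0  -18/5   -4/5 ]
R3 <- R3 - (4/5)*R1:  [    0  18/5   9/5 ]
R3 <- R3 - (-1)*R2:  [ 0  0  1 ]
Upper-triangular form:
[ 5     -2     4 ]
[ 0  -18/5  -4/5 ]
[ 0      0     1 ]
det(A) = (-1)^0 * (5) * (-18/5) * (1) = -18  (0 row swaps -> sign +1)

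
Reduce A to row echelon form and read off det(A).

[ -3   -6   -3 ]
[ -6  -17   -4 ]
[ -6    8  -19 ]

det(A) = -75

Forward elimination:
R2 <- R2 - (2)*R1:  [  0  -5   2 ]
R3 <- R3 - (2)*R1:  [   0   20  -13 ]
R3 <- R3 - (-4)*R2:  [  0   0  -5 ]
Upper-triangular form:
[ -3  -6  -3 ]
[  0  -5   2 ]
[  0   0  -5 ]
det(A) = (-1)^0 * (-3) * (-5) * (-5) = -75  (0 row swaps -> sign +1)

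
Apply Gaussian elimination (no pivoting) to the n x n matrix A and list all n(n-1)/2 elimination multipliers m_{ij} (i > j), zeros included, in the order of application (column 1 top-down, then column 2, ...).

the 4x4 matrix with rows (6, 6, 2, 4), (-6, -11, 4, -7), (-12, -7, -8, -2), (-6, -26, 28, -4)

multipliers: -1, -2, -1, -1, 4, 3

Forward elimination:
R2 <- R2 - (-1)*R1:  [  0  -5   6  -3 ]
R3 <- R3 - (-2)*R1:  [  0   5  -4   6 ]
R4 <- R4 - (-1)*R1:  [   0  -20   30    0 ]
R3 <- R3 - (-1)*R2:  [ 0  0  2  3 ]
R4 <- R4 - (4)*R2:  [  0   0   6  12 ]
R4 <- R4 - (3)*R3:  [ 0  0  0  3 ]
Multipliers (in order of application): m_{21} = -1, m_{31} = -2, m_{41} = -1, m_{32} = -1, m_{42} = 4, m_{43} = 3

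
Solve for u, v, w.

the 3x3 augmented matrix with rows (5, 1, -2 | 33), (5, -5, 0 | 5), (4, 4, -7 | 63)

(4, 3, -5)

Forward elimination on [A|b]:
R2 <- R2 - (1)*R1:  [   0   -6    2  -28 ]
R3 <- R3 - (4/5)*R1:  [     0   16/5  -27/5  183/5 ]
R3 <- R3 - (-8/15)*R2:  [     0      0  -13/3   65/3 ]
Row echelon form:
[ 5   1     -2  |    33 ]
[ 0  -6      2  |   -28 ]
[ 0   0  -13/3  |  65/3 ]
Back-substitution:
w = (65/3) / (-13/3) = -5
v = (-28 - (2)*(-5)) / -6 = 3
u = (33 - (1)*(3) - (-2)*(-5)) / 5 = 4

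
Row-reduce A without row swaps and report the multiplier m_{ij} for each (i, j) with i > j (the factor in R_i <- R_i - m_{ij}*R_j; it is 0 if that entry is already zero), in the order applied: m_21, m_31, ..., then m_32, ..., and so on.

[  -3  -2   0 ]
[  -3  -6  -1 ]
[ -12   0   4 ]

multipliers: 1, 4, -2

Forward elimination:
R2 <- R2 - (1)*R1:  [  0  -4  -1 ]
R3 <- R3 - (4)*R1:  [ 0  8  4 ]
R3 <- R3 - (-2)*R2:  [ 0  0  2 ]
Multipliers (in order of application): m_{21} = 1, m_{31} = 4, m_{32} = -2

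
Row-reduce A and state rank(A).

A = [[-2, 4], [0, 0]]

rank(A) = 1

Row reduction:
Row echelon form:
[ -2  4 ]
[  0  0 ]
Nonzero rows / pivot columns: 1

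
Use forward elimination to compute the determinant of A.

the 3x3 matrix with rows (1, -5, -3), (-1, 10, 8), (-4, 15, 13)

Forward elimination:
R2 <- R2 - (-1)*R1:  [ 0  5  5 ]
R3 <- R3 - (-4)*R1:  [  0  -5   1 ]
R3 <- R3 - (-1)*R2:  [ 0  0  6 ]
Upper-triangular form:
[ 1  -5  -3 ]
[ 0   5   5 ]
[ 0   0   6 ]
det(A) = (-1)^0 * (1) * (5) * (6) = 30  (0 row swaps -> sign +1)

det(A) = 30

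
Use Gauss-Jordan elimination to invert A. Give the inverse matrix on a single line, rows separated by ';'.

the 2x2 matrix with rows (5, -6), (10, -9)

Gauss-Jordan on [A | I]:
R1 <- (1/5)*R1:  [    1  -6/5  |   1/5     0 ]
R2 <- R2 - (10)*R1:  [  0   3  |  -2   1 ]
R2 <- (1/3)*R2:  [    0     1  |  -2/3   1/3 ]
R1 <- R1 - (-6/5)*R2:  [    1     0  |  -3/5   2/5 ]
Right block of [I | A^{-1}] is the inverse:
[ -3/5  2/5 ]
[ -2/3  1/3 ]

inverse = [-3/5 2/5; -2/3 1/3]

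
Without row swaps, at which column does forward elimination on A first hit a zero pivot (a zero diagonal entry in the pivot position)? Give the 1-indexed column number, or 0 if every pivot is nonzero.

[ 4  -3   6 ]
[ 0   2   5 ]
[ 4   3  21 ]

Naive forward elimination:
R3 <- R3 - (1)*R1:  [  0   6  15 ]
R3 <- R3 - (3)*R2:  [ 0  0  0 ]
Matrix at this point:
[ 4  -3  6 ]
[ 0   2  5 ]
[ 0   0  0 ]
Pivot entry (3,3) in the last row is zero and there are no rows below to swap with -> zero pivot in column 3 (A is singular).

first zero-pivot column = 3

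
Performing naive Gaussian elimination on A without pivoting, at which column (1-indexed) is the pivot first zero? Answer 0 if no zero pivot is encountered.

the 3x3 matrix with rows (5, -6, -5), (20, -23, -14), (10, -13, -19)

first zero-pivot column = 0

Naive forward elimination:
R2 <- R2 - (4)*R1:  [ 0  1  6 ]
R3 <- R3 - (2)*R1:  [  0  -1  -9 ]
R3 <- R3 - (-1)*R2:  [  0   0  -3 ]
All pivots nonzero; naive elimination completes without hitting a zero pivot.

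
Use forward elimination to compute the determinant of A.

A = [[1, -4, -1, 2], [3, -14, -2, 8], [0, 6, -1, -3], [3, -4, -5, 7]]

det(A) = -24

Forward elimination:
R2 <- R2 - (3)*R1:  [  0  -2   1   2 ]
R4 <- R4 - (3)*R1:  [  0   8  -2   1 ]
R3 <- R3 - (-3)*R2:  [ 0  0  2  3 ]
R4 <- R4 - (-4)*R2:  [ 0  0  2  9 ]
R4 <- R4 - (1)*R3:  [ 0  0  0  6 ]
Upper-triangular form:
[ 1  -4  -1  2 ]
[ 0  -2   1  2 ]
[ 0   0   2  3 ]
[ 0   0   0  6 ]
det(A) = (-1)^0 * (1) * (-2) * (2) * (6) = -24  (0 row swaps -> sign +1)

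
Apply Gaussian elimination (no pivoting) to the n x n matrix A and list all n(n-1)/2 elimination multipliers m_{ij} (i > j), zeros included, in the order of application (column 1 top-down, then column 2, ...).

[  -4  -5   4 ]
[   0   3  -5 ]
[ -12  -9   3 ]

Forward elimination:
R2: entry in column 1 is already 0 -> m_{21} = 0 (no row operation needed)
R3 <- R3 - (3)*R1:  [  0   6  -9 ]
R3 <- R3 - (2)*R2:  [ 0  0  1 ]
Multipliers (in order of application): m_{21} = 0, m_{31} = 3, m_{32} = 2

multipliers: 0, 3, 2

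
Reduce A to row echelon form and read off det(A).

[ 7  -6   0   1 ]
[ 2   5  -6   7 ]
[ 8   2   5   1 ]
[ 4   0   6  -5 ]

det(A) = -1629

Forward elimination:
R2 <- R2 - (2/7)*R1:  [    0  47/7    -6  47/7 ]
R3 <- R3 - (8/7)*R1:  [    0  62/7     5  -1/7 ]
R4 <- R4 - (4/7)*R1:  [     0   24/7      6  -39/7 ]
R3 <- R3 - (62/47)*R2:  [      0       0  607/47      -9 ]
R4 <- R4 - (24/47)*R2:  [      0       0  426/47      -9 ]
R4 <- R4 - (426/607)*R3:  [         0          0          0  -1629/607 ]
Upper-triangular form:
[ 7    -6       0          1 ]
[ 0  47/7      -6       47/7 ]
[ 0     0  607/47         -9 ]
[ 0     0       0  -1629/607 ]
det(A) = (-1)^0 * (7) * (47/7) * (607/47) * (-1629/607) = -1629  (0 row swaps -> sign +1)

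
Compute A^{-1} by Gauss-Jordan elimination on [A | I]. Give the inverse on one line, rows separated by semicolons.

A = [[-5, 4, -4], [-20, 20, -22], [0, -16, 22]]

Gauss-Jordan on [A | I]:
R1 <- (1/-5)*R1:  [    1  -4/5   4/5  |  -1/5     0     0 ]
R2 <- R2 - (-20)*R1:  [  0   4  -6  |  -4   1   0 ]
R2 <- (1/4)*R2:  [    0     1  -3/2  |    -1   1/4     0 ]
R1 <- R1 - (-4/5)*R2:  [    1     0  -2/5  |    -1   1/5     0 ]
R3 <- R3 - (-16)*R2:  [   0    0   -2  |  -16    4    1 ]
R3 <- (1/-2)*R3:  [    0     0     1  |     8    -2  -1/2 ]
R1 <- R1 - (-2/5)*R3:  [    1     0     0  |  11/5  -3/5  -1/5 ]
R2 <- R2 - (-3/2)*R3:  [     0      1      0  |     11  -11/4   -3/4 ]
Right block of [I | A^{-1}] is the inverse:
[ 11/5   -3/5  -1/5 ]
[   11  -11/4  -3/4 ]
[    8     -2  -1/2 ]

inverse = [11/5 -3/5 -1/5; 11 -11/4 -3/4; 8 -2 -1/2]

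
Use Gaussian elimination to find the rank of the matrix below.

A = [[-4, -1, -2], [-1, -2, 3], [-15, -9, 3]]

rank(A) = 2

Row reduction:
R2 <- R2 - (1/4)*R1:  [    0  -7/4   7/2 ]
R3 <- R3 - (15/4)*R1:  [     0  -21/4   21/2 ]
R3 <- R3 - (3)*R2:  [ 0  0  0 ]
Row echelon form:
[ -4    -1   -2 ]
[  0  -7/4  7/2 ]
[  0     0    0 ]
Nonzero rows / pivot columns: 2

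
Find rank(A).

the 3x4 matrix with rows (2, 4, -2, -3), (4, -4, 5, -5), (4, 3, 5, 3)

Row reduction:
R2 <- R2 - (2)*R1:  [   0  -12    9    1 ]
R3 <- R3 - (2)*R1:  [  0  -5   9   9 ]
R3 <- R3 - (5/12)*R2:  [      0       0    21/4  103/12 ]
Row echelon form:
[ 2    4    -2      -3 ]
[ 0  -12     9       1 ]
[ 0    0  21/4  103/12 ]
Nonzero rows / pivot columns: 3

rank(A) = 3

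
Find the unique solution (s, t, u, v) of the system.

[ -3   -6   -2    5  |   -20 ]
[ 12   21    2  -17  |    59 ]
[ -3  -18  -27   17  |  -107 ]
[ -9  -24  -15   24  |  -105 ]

(4, -3, 3, -4)

Forward elimination on [A|b]:
R2 <- R2 - (-4)*R1:  [   0   -3   -6    3  -21 ]
R3 <- R3 - (1)*R1:  [   0  -12  -25   12  -87 ]
R4 <- R4 - (3)*R1:  [   0   -6   -9    9  -45 ]
R3 <- R3 - (4)*R2:  [  0   0  -1   0  -3 ]
R4 <- R4 - (2)*R2:  [  0   0   3   3  -3 ]
R4 <- R4 - (-3)*R3:  [   0    0    0    3  -12 ]
Row echelon form:
[ -3  -6  -2  5  |  -20 ]
[  0  -3  -6  3  |  -21 ]
[  0   0  -1  0  |   -3 ]
[  0   0   0  3  |  -12 ]
Back-substitution:
v = (-12) / 3 = -4
u = (-3) / -1 = 3
t = (-21 - (-6)*(3) - (3)*(-4)) / -3 = -3
s = (-20 - (-6)*(-3) - (-2)*(3) - (5)*(-4)) / -3 = 4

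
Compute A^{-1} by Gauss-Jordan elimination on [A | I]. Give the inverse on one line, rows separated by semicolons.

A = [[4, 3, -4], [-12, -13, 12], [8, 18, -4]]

Gauss-Jordan on [A | I]:
R1 <- (1/4)*R1:  [   1  3/4   -1  |  1/4    0    0 ]
R2 <- R2 - (-12)*R1:  [  0  -4   0  |   3   1   0 ]
R3 <- R3 - (8)*R1:  [  0  12   4  |  -2   0   1 ]
R2 <- (1/-4)*R2:  [    0     1     0  |  -3/4  -1/4     0 ]
R1 <- R1 - (3/4)*R2:  [     1      0     -1  |  13/16   3/16      0 ]
R3 <- R3 - (12)*R2:  [ 0  0  4  |  7  3  1 ]
R3 <- (1/4)*R3:  [   0    0    1  |  7/4  3/4  1/4 ]
R1 <- R1 - (-1)*R3:  [     1      0      0  |  41/16  15/16    1/4 ]
Right block of [I | A^{-1}] is the inverse:
[ 41/16  15/16  1/4 ]
[  -3/4   -1/4    0 ]
[   7/4    3/4  1/4 ]

inverse = [41/16 15/16 1/4; -3/4 -1/4 0; 7/4 3/4 1/4]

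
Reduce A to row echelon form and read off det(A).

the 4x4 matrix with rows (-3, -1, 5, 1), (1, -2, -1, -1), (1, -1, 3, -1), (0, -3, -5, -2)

Forward elimination:
R2 <- R2 - (-1/3)*R1:  [    0  -7/3   2/3  -2/3 ]
R3 <- R3 - (-1/3)*R1:  [    0  -4/3  14/3  -2/3 ]
R3 <- R3 - (4/7)*R2:  [    0     0  30/7  -2/7 ]
R4 <- R4 - (9/7)*R2:  [     0      0  -41/7   -8/7 ]
R4 <- R4 - (-41/30)*R3:  [      0       0       0  -23/15 ]
Upper-triangular form:
[ -3    -1     5       1 ]
[  0  -7/3   2/3    -2/3 ]
[  0     0  30/7    -2/7 ]
[  0     0     0  -23/15 ]
det(A) = (-1)^0 * (-3) * (-7/3) * (30/7) * (-23/15) = -46  (0 row swaps -> sign +1)

det(A) = -46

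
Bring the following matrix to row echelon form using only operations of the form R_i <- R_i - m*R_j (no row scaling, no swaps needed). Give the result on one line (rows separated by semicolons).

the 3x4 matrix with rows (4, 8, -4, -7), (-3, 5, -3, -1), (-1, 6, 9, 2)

REF = [4 8 -4 -7; 0 11 -6 -25/4; 0 0 136/11 211/44]

Forward elimination:
R2 <- R2 - (-3/4)*R1:  [     0     11     -6  -25/4 ]
R3 <- R3 - (-1/4)*R1:  [   0    8    8  1/4 ]
R3 <- R3 - (8/11)*R2:  [      0       0  136/11  211/44 ]
Row echelon form:
[ 4   8      -4      -7 ]
[ 0  11      -6   -25/4 ]
[ 0   0  136/11  211/44 ]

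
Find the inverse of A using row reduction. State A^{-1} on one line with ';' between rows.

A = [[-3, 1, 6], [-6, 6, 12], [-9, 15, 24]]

Gauss-Jordan on [A | I]:
R1 <- (1/-3)*R1:  [    1  -1/3    -2  |  -1/3     0     0 ]
R2 <- R2 - (-6)*R1:  [  0   4   0  |  -2   1   0 ]
R3 <- R3 - (-9)*R1:  [  0  12   6  |  -3   0   1 ]
R2 <- (1/4)*R2:  [    0     1     0  |  -1/2   1/4     0 ]
R1 <- R1 - (-1/3)*R2:  [    1     0    -2  |  -1/2  1/12     0 ]
R3 <- R3 - (12)*R2:  [  0   0   6  |   3  -3   1 ]
R3 <- (1/6)*R3:  [    0     0     1  |   1/2  -1/2   1/6 ]
R1 <- R1 - (-2)*R3:  [      1       0       0  |     1/2  -11/12     1/3 ]
Right block of [I | A^{-1}] is the inverse:
[  1/2  -11/12  1/3 ]
[ -1/2     1/4    0 ]
[  1/2    -1/2  1/6 ]

inverse = [1/2 -11/12 1/3; -1/2 1/4 0; 1/2 -1/2 1/6]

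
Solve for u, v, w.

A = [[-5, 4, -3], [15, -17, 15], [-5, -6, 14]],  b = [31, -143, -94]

Forward elimination on [A|b]:
R2 <- R2 - (-3)*R1:  [   0   -5    6  -50 ]
R3 <- R3 - (1)*R1:  [    0   -10    17  -125 ]
R3 <- R3 - (2)*R2:  [   0    0    5  -25 ]
Row echelon form:
[ -5   4  -3  |   31 ]
[  0  -5   6  |  -50 ]
[  0   0   5  |  -25 ]
Back-substitution:
w = (-25) / 5 = -5
v = (-50 - (6)*(-5)) / -5 = 4
u = (31 - (4)*(4) - (-3)*(-5)) / -5 = 0

(0, 4, -5)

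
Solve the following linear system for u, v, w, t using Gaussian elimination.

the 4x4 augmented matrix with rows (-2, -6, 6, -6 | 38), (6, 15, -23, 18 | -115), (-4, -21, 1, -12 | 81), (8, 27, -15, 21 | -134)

Forward elimination on [A|b]:
R2 <- R2 - (-3)*R1:  [  0  -3  -5   0  -1 ]
R3 <- R3 - (2)*R1:  [   0   -9  -11    0    5 ]
R4 <- R4 - (-4)*R1:  [  0   3   9  -3  18 ]
R3 <- R3 - (3)*R2:  [ 0  0  4  0  8 ]
R4 <- R4 - (-1)*R2:  [  0   0   4  -3  17 ]
R4 <- R4 - (1)*R3:  [  0   0   0  -3   9 ]
Row echelon form:
[ -2  -6   6  -6  |  38 ]
[  0  -3  -5   0  |  -1 ]
[  0   0   4   0  |   8 ]
[  0   0   0  -3  |   9 ]
Back-substitution:
t = (9) / -3 = -3
w = (8) / 4 = 2
v = (-1 - (-5)*(2)) / -3 = -3
u = (38 - (-6)*(-3) - (6)*(2) - (-6)*(-3)) / -2 = 5

(5, -3, 2, -3)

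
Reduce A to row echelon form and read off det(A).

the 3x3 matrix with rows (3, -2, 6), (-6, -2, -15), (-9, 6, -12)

Forward elimination:
R2 <- R2 - (-2)*R1:  [  0  -6  -3 ]
R3 <- R3 - (-3)*R1:  [ 0  0  6 ]
Upper-triangular form:
[ 3  -2   6 ]
[ 0  -6  -3 ]
[ 0   0   6 ]
det(A) = (-1)^0 * (3) * (-6) * (6) = -108  (0 row swaps -> sign +1)

det(A) = -108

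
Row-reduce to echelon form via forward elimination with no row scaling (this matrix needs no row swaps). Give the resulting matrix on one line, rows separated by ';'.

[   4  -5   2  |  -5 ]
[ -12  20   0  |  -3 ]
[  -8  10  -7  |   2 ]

Forward elimination:
R2 <- R2 - (-3)*R1:  [   0    5    6  -18 ]
R3 <- R3 - (-2)*R1:  [  0   0  -3  -8 ]
Row echelon form:
[ 4  -5   2  |   -5 ]
[ 0   5   6  |  -18 ]
[ 0   0  -3  |   -8 ]

REF = [4 -5 2 -5; 0 5 6 -18; 0 0 -3 -8]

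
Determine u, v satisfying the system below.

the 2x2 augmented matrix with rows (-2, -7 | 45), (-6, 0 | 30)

Forward elimination on [A|b]:
R2 <- R2 - (3)*R1:  [    0    21  -105 ]
Row echelon form:
[ -2  -7  |    45 ]
[  0  21  |  -105 ]
Back-substitution:
v = (-105) / 21 = -5
u = (45 - (-7)*(-5)) / -2 = -5

(-5, -5)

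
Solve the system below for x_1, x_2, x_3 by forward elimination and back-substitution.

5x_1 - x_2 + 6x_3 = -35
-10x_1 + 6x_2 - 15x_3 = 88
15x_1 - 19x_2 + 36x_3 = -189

Forward elimination on [A|b]:
R2 <- R2 - (-2)*R1:  [  0   4  -3  18 ]
R3 <- R3 - (3)*R1:  [   0  -16   18  -84 ]
R3 <- R3 - (-4)*R2:  [   0    0    6  -12 ]
Row echelon form:
[ 5  -1   6  |  -35 ]
[ 0   4  -3  |   18 ]
[ 0   0   6  |  -12 ]
Back-substitution:
x_3 = (-12) / 6 = -2
x_2 = (18 - (-3)*(-2)) / 4 = 3
x_1 = (-35 - (-1)*(3) - (6)*(-2)) / 5 = -4

(-4, 3, -2)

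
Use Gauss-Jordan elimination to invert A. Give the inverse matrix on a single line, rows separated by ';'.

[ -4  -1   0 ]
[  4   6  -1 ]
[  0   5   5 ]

Gauss-Jordan on [A | I]:
R1 <- (1/-4)*R1:  [    1   1/4     0  |  -1/4     0     0 ]
R2 <- R2 - (4)*R1:  [  0   5  -1  |   1   1   0 ]
R2 <- (1/5)*R2:  [    0     1  -1/5  |   1/5   1/5     0 ]
R1 <- R1 - (1/4)*R2:  [     1      0   1/20  |  -3/10  -1/20      0 ]
R3 <- R3 - (5)*R2:  [  0   0   6  |  -1  -1   1 ]
R3 <- (1/6)*R3:  [    0     0     1  |  -1/6  -1/6   1/6 ]
R1 <- R1 - (1/20)*R3:  [      1       0       0  |   -7/24   -1/24  -1/120 ]
R2 <- R2 - (-1/5)*R3:  [    0     1     0  |   1/6   1/6  1/30 ]
Right block of [I | A^{-1}] is the inverse:
[ -7/24  -1/24  -1/120 ]
[   1/6    1/6    1/30 ]
[  -1/6   -1/6     1/6 ]

inverse = [-7/24 -1/24 -1/120; 1/6 1/6 1/30; -1/6 -1/6 1/6]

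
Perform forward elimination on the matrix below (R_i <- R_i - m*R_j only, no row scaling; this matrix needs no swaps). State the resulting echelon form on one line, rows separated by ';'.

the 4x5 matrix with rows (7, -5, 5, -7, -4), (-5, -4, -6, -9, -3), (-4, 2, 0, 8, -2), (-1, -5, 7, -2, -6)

Forward elimination:
R2 <- R2 - (-5/7)*R1:  [     0  -53/7  -17/7    -14  -41/7 ]
R3 <- R3 - (-4/7)*R1:  [     0   -6/7   20/7      4  -30/7 ]
R4 <- R4 - (-1/7)*R1:  [     0  -40/7   54/7     -3  -46/7 ]
R3 <- R3 - (6/53)*R2:  [       0        0   166/53   296/53  -192/53 ]
R4 <- R4 - (40/53)*R2:  [       0        0   506/53   401/53  -114/53 ]
R4 <- R4 - (253/83)*R3:  [       0        0        0  -785/83   738/83 ]
Row echelon form:
[ 7     -5       5       -7       -4 ]
[ 0  -53/7   -17/7      -14    -41/7 ]
[ 0      0  166/53   296/53  -192/53 ]
[ 0      0       0  -785/83   738/83 ]

REF = [7 -5 5 -7 -4; 0 -53/7 -17/7 -14 -41/7; 0 0 166/53 296/53 -192/53; 0 0 0 -785/83 738/83]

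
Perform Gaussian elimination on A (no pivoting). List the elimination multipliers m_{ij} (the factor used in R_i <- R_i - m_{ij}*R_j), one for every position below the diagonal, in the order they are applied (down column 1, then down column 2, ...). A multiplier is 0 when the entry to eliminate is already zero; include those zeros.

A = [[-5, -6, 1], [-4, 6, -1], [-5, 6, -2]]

multipliers: 4/5, 1, 10/9

Forward elimination:
R2 <- R2 - (4/5)*R1:  [    0  54/5  -9/5 ]
R3 <- R3 - (1)*R1:  [  0  12  -3 ]
R3 <- R3 - (10/9)*R2:  [  0   0  -1 ]
Multipliers (in order of application): m_{21} = 4/5, m_{31} = 1, m_{32} = 10/9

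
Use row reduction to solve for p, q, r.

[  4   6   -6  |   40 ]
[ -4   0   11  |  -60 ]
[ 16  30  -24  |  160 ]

Forward elimination on [A|b]:
R2 <- R2 - (-1)*R1:  [   0    6    5  -20 ]
R3 <- R3 - (4)*R1:  [ 0  6  0  0 ]
R3 <- R3 - (1)*R2:  [  0   0  -5  20 ]
Row echelon form:
[ 4  6  -6  |   40 ]
[ 0  6   5  |  -20 ]
[ 0  0  -5  |   20 ]
Back-substitution:
r = (20) / -5 = -4
q = (-20 - (5)*(-4)) / 6 = 0
p = (40 - (6)*(0) - (-6)*(-4)) / 4 = 4

(4, 0, -4)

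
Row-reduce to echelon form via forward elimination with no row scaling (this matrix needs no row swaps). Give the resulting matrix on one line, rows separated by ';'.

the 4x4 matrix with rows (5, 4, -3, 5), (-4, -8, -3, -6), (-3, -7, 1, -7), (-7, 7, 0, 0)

Forward elimination:
R2 <- R2 - (-4/5)*R1:  [     0  -24/5  -27/5     -2 ]
R3 <- R3 - (-3/5)*R1:  [     0  -23/5   -4/5     -4 ]
R4 <- R4 - (-7/5)*R1:  [     0   63/5  -21/5      7 ]
R3 <- R3 - (23/24)*R2:  [      0       0    35/8  -25/12 ]
R4 <- R4 - (-21/8)*R2:  [      0       0  -147/8     7/4 ]
R4 <- R4 - (-21/5)*R3:  [  0   0   0  -7 ]
Row echelon form:
[ 5      4     -3       5 ]
[ 0  -24/5  -27/5      -2 ]
[ 0      0   35/8  -25/12 ]
[ 0      0      0      -7 ]

REF = [5 4 -3 5; 0 -24/5 -27/5 -2; 0 0 35/8 -25/12; 0 0 0 -7]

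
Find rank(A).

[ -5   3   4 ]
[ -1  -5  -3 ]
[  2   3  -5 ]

Row reduction:
R2 <- R2 - (1/5)*R1:  [     0  -28/5  -19/5 ]
R3 <- R3 - (-2/5)*R1:  [     0   21/5  -17/5 ]
R3 <- R3 - (-3/4)*R2:  [     0      0  -25/4 ]
Row echelon form:
[ -5      3      4 ]
[  0  -28/5  -19/5 ]
[  0      0  -25/4 ]
Nonzero rows / pivot columns: 3

rank(A) = 3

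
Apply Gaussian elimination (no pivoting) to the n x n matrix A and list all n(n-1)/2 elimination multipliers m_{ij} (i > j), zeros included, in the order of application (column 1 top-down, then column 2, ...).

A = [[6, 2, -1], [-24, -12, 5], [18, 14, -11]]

multipliers: -4, 3, -2

Forward elimination:
R2 <- R2 - (-4)*R1:  [  0  -4   1 ]
R3 <- R3 - (3)*R1:  [  0   8  -8 ]
R3 <- R3 - (-2)*R2:  [  0   0  -6 ]
Multipliers (in order of application): m_{21} = -4, m_{31} = 3, m_{32} = -2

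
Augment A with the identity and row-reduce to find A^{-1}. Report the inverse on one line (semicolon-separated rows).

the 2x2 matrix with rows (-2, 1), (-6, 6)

Gauss-Jordan on [A | I]:
R1 <- (1/-2)*R1:  [    1  -1/2  |  -1/2     0 ]
R2 <- R2 - (-6)*R1:  [  0   3  |  -3   1 ]
R2 <- (1/3)*R2:  [   0    1  |   -1  1/3 ]
R1 <- R1 - (-1/2)*R2:  [   1    0  |   -1  1/6 ]
Right block of [I | A^{-1}] is the inverse:
[ -1  1/6 ]
[ -1  1/3 ]

inverse = [-1 1/6; -1 1/3]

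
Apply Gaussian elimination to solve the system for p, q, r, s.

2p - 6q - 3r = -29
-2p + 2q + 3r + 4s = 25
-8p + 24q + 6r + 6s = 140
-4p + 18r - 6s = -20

(-4, 4, -1, 3)

Forward elimination on [A|b]:
R2 <- R2 - (-1)*R1:  [  0  -4   0   4  -4 ]
R3 <- R3 - (-4)*R1:  [  0   0  -6   6  24 ]
R4 <- R4 - (-2)*R1:  [   0  -12   12   -6  -78 ]
R4 <- R4 - (3)*R2:  [   0    0   12  -18  -66 ]
R4 <- R4 - (-2)*R3:  [   0    0    0   -6  -18 ]
Row echelon form:
[ 2  -6  -3   0  |  -29 ]
[ 0  -4   0   4  |   -4 ]
[ 0   0  -6   6  |   24 ]
[ 0   0   0  -6  |  -18 ]
Back-substitution:
s = (-18) / -6 = 3
r = (24 - (6)*(3)) / -6 = -1
q = (-4 - (4)*(3)) / -4 = 4
p = (-29 - (-6)*(4) - (-3)*(-1)) / 2 = -4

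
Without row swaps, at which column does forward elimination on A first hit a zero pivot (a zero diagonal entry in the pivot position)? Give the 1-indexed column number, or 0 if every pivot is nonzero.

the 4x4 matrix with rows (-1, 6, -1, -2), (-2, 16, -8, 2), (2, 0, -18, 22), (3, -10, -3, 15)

first zero-pivot column = 0

Naive forward elimination:
R2 <- R2 - (2)*R1:  [  0   4  -6   6 ]
R3 <- R3 - (-2)*R1:  [   0   12  -20   18 ]
R4 <- R4 - (-3)*R1:  [  0   8  -6   9 ]
R3 <- R3 - (3)*R2:  [  0   0  -2   0 ]
R4 <- R4 - (2)*R2:  [  0   0   6  -3 ]
R4 <- R4 - (-3)*R3:  [  0   0   0  -3 ]
All pivots nonzero; naive elimination completes without hitting a zero pivot.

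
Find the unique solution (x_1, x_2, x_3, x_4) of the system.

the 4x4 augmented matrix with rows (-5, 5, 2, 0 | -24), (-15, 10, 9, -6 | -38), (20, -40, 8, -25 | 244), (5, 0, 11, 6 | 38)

(1, -5, 3, 0)

Forward elimination on [A|b]:
R2 <- R2 - (3)*R1:  [  0  -5   3  -6  34 ]
R3 <- R3 - (-4)*R1:  [   0  -20   16  -25  148 ]
R4 <- R4 - (-1)*R1:  [  0   5  13   6  14 ]
R3 <- R3 - (4)*R2:  [  0   0   4  -1  12 ]
R4 <- R4 - (-1)*R2:  [  0   0  16   0  48 ]
R4 <- R4 - (4)*R3:  [ 0  0  0  4  0 ]
Row echelon form:
[ -5   5  2   0  |  -24 ]
[  0  -5  3  -6  |   34 ]
[  0   0  4  -1  |   12 ]
[  0   0  0   4  |    0 ]
Back-substitution:
x_4 = (0) / 4 = 0
x_3 = (12 - (-1)*(0)) / 4 = 3
x_2 = (34 - (3)*(3) - (-6)*(0)) / -5 = -5
x_1 = (-24 - (5)*(-5) - (2)*(3)) / -5 = 1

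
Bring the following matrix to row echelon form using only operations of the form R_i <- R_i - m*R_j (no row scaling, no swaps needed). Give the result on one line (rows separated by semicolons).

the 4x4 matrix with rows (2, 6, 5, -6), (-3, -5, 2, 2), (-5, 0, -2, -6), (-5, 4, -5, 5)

REF = [2 6 5 -6; 0 4 19/2 -7; 0 0 -201/8 21/4; 0 0 0 1031/67]

Forward elimination:
R2 <- R2 - (-3/2)*R1:  [    0     4  19/2    -7 ]
R3 <- R3 - (-5/2)*R1:  [    0    15  21/2   -21 ]
R4 <- R4 - (-5/2)*R1:  [    0    19  15/2   -10 ]
R3 <- R3 - (15/4)*R2:  [      0       0  -201/8    21/4 ]
R4 <- R4 - (19/4)*R2:  [      0       0  -301/8    93/4 ]
R4 <- R4 - (301/201)*R3:  [       0        0        0  1031/67 ]
Row echelon form:
[ 2  6       5       -6 ]
[ 0  4    19/2       -7 ]
[ 0  0  -201/8     21/4 ]
[ 0  0       0  1031/67 ]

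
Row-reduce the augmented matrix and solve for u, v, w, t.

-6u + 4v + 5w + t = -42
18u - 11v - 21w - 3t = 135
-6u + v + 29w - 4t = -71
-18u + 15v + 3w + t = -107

Forward elimination on [A|b]:
R2 <- R2 - (-3)*R1:  [  0   1  -6   0   9 ]
R3 <- R3 - (1)*R1:  [   0   -3   24   -5  -29 ]
R4 <- R4 - (3)*R1:  [   0    3  -12   -2   19 ]
R3 <- R3 - (-3)*R2:  [  0   0   6  -5  -2 ]
R4 <- R4 - (3)*R2:  [  0   0   6  -2  -8 ]
R4 <- R4 - (1)*R3:  [  0   0   0   3  -6 ]
Row echelon form:
[ -6  4   5   1  |  -42 ]
[  0  1  -6   0  |    9 ]
[  0  0   6  -5  |   -2 ]
[  0  0   0   3  |   -6 ]
Back-substitution:
t = (-6) / 3 = -2
w = (-2 - (-5)*(-2)) / 6 = -2
v = (9 - (-6)*(-2)) / 1 = -3
u = (-42 - (4)*(-3) - (5)*(-2) - (1)*(-2)) / -6 = 3

(3, -3, -2, -2)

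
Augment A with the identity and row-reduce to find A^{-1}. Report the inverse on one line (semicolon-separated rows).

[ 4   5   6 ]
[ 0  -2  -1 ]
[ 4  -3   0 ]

Gauss-Jordan on [A | I]:
R1 <- (1/4)*R1:  [   1  5/4  3/2  |  1/4    0    0 ]
R3 <- R3 - (4)*R1:  [  0  -8  -6  |  -1   0   1 ]
R2 <- (1/-2)*R2:  [    0     1   1/2  |     0  -1/2     0 ]
R1 <- R1 - (5/4)*R2:  [   1    0  7/8  |  1/4  5/8    0 ]
R3 <- R3 - (-8)*R2:  [  0   0  -2  |  -1  -4   1 ]
R3 <- (1/-2)*R3:  [    0     0     1  |   1/2     2  -1/2 ]
R1 <- R1 - (7/8)*R3:  [     1      0      0  |  -3/16   -9/8   7/16 ]
R2 <- R2 - (1/2)*R3:  [    0     1     0  |  -1/4  -3/2   1/4 ]
Right block of [I | A^{-1}] is the inverse:
[ -3/16  -9/8  7/16 ]
[  -1/4  -3/2   1/4 ]
[   1/2     2  -1/2 ]

inverse = [-3/16 -9/8 7/16; -1/4 -3/2 1/4; 1/2 2 -1/2]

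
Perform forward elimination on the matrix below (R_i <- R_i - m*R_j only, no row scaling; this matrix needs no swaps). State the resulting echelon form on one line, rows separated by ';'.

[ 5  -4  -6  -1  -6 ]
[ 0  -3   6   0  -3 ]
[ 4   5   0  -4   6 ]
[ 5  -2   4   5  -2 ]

Forward elimination:
R3 <- R3 - (4/5)*R1:  [     0   41/5   24/5  -16/5   54/5 ]
R4 <- R4 - (1)*R1:  [  0   2  10   6   4 ]
R3 <- R3 - (-41/15)*R2:  [     0      0  106/5  -16/5   13/5 ]
R4 <- R4 - (-2/3)*R2:  [  0   0  14   6   2 ]
R4 <- R4 - (35/53)*R3:  [      0       0       0  430/53   15/53 ]
Row echelon form:
[ 5  -4     -6      -1     -6 ]
[ 0  -3      6       0     -3 ]
[ 0   0  106/5   -16/5   13/5 ]
[ 0   0      0  430/53  15/53 ]

REF = [5 -4 -6 -1 -6; 0 -3 6 0 -3; 0 0 106/5 -16/5 13/5; 0 0 0 430/53 15/53]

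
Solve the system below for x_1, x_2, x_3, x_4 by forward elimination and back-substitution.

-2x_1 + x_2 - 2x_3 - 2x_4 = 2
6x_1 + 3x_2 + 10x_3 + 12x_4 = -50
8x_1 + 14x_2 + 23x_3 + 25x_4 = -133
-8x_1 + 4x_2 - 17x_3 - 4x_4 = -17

(0, -4, 1, -4)

Forward elimination on [A|b]:
R2 <- R2 - (-3)*R1:  [   0    6    4    6  -44 ]
R3 <- R3 - (-4)*R1:  [    0    18    15    17  -125 ]
R4 <- R4 - (4)*R1:  [   0    0   -9    4  -25 ]
R3 <- R3 - (3)*R2:  [  0   0   3  -1   7 ]
R4 <- R4 - (-3)*R3:  [  0   0   0   1  -4 ]
Row echelon form:
[ -2  1  -2  -2  |    2 ]
[  0  6   4   6  |  -44 ]
[  0  0   3  -1  |    7 ]
[  0  0   0   1  |   -4 ]
Back-substitution:
x_4 = (-4) / 1 = -4
x_3 = (7 - (-1)*(-4)) / 3 = 1
x_2 = (-44 - (4)*(1) - (6)*(-4)) / 6 = -4
x_1 = (2 - (1)*(-4) - (-2)*(1) - (-2)*(-4)) / -2 = 0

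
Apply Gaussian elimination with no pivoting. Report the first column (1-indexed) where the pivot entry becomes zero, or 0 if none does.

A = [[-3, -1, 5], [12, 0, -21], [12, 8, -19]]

first zero-pivot column = 3

Naive forward elimination:
R2 <- R2 - (-4)*R1:  [  0  -4  -1 ]
R3 <- R3 - (-4)*R1:  [ 0  4  1 ]
R3 <- R3 - (-1)*R2:  [ 0  0  0 ]
Matrix at this point:
[ -3  -1   5 ]
[  0  -4  -1 ]
[  0   0   0 ]
Pivot entry (3,3) in the last row is zero and there are no rows below to swap with -> zero pivot in column 3 (A is singular).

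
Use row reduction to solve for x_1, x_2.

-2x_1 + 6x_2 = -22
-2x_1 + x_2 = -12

Forward elimination on [A|b]:
R2 <- R2 - (1)*R1:  [  0  -5  10 ]
Row echelon form:
[ -2   6  |  -22 ]
[  0  -5  |   10 ]
Back-substitution:
x_2 = (10) / -5 = -2
x_1 = (-22 - (6)*(-2)) / -2 = 5

(5, -2)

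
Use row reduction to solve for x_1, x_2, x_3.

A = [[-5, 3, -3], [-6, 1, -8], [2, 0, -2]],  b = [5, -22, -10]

Forward elimination on [A|b]:
R2 <- R2 - (6/5)*R1:  [     0  -13/5  -22/5    -28 ]
R3 <- R3 - (-2/5)*R1:  [     0    6/5  -16/5     -8 ]
R3 <- R3 - (-6/13)*R2:  [       0        0   -68/13  -272/13 ]
Row echelon form:
[ -5      3      -3  |        5 ]
[  0  -13/5   -22/5  |      -28 ]
[  0      0  -68/13  |  -272/13 ]
Back-substitution:
x_3 = (-272/13) / (-68/13) = 4
x_2 = (-28 - (-22/5)*(4)) / (-13/5) = 4
x_1 = (5 - (3)*(4) - (-3)*(4)) / -5 = -1

(-1, 4, 4)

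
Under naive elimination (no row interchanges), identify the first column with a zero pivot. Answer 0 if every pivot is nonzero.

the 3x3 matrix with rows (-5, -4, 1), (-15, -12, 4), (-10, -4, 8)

Naive forward elimination:
R2 <- R2 - (3)*R1:  [ 0  0  1 ]
R3 <- R3 - (2)*R1:  [ 0  4  6 ]
Matrix at this point:
[ -5  -4  1 ]
[  0   0  1 ]
[  0   4  6 ]
Pivot entry (2,2) is zero but row 3 has 4 in column 2 -> naive elimination stops; a row interchange (e.g. R2 <-> R3) would be required here.

first zero-pivot column = 2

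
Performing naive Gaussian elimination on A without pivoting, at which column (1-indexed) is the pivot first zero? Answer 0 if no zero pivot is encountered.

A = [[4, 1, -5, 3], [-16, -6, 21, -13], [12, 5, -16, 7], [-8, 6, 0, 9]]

first zero-pivot column = 3

Naive forward elimination:
R2 <- R2 - (-4)*R1:  [  0  -2   1  -1 ]
R3 <- R3 - (3)*R1:  [  0   2  -1  -2 ]
R4 <- R4 - (-2)*R1:  [   0    8  -10   15 ]
R3 <- R3 - (-1)*R2:  [  0   0   0  -3 ]
R4 <- R4 - (-4)*R2:  [  0   0  -6  11 ]
Matrix at this point:
[ 4   1  -5   3 ]
[ 0  -2   1  -1 ]
[ 0   0   0  -3 ]
[ 0   0  -6  11 ]
Pivot entry (3,3) is zero but row 4 has -6 in column 3 -> naive elimination stops; a row interchange (e.g. R3 <-> R4) would be required here.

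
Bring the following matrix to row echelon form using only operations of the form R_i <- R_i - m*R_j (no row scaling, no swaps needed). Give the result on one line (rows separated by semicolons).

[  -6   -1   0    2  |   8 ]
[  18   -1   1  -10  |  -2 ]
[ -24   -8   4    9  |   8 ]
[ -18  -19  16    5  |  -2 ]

Forward elimination:
R2 <- R2 - (-3)*R1:  [  0  -4   1  -4  22 ]
R3 <- R3 - (4)*R1:  [   0   -4    4    1  -24 ]
R4 <- R4 - (3)*R1:  [   0  -16   16   -1  -26 ]
R3 <- R3 - (1)*R2:  [   0    0    3    5  -46 ]
R4 <- R4 - (4)*R2:  [    0     0    12    15  -114 ]
R4 <- R4 - (4)*R3:  [  0   0   0  -5  70 ]
Row echelon form:
[ -6  -1  0   2  |    8 ]
[  0  -4  1  -4  |   22 ]
[  0   0  3   5  |  -46 ]
[  0   0  0  -5  |   70 ]

REF = [-6 -1 0 2 8; 0 -4 1 -4 22; 0 0 3 5 -46; 0 0 0 -5 70]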